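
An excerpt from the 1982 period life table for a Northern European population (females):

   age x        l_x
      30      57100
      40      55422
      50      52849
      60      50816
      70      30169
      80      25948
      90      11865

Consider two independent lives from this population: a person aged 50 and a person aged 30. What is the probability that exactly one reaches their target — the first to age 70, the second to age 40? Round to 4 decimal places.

p₁ = l_70/l_50 = 30169/52849 = 0.570853; p₂ = l_40/l_30 = 55422/57100 = 0.970613.
P(exactly one) = p₁(1−p₂) + (1−p₁)p₂ = 0.016776 + 0.416536 = 0.433311.

0.4333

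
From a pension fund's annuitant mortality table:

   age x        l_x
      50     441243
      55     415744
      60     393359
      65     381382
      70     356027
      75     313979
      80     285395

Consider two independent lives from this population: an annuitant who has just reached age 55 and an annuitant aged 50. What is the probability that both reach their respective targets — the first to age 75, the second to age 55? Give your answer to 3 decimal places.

p₁ = l_75/l_55 = 313979/415744 = 0.755222; p₂ = l_55/l_50 = 415744/441243 = 0.942211.
P(both) = p₁ × p₂ = 0.755222 × 0.942211 = 0.711578.

0.712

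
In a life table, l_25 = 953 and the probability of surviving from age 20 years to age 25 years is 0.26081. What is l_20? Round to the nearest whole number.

l_20 = l_25 / p = 953 / 0.26081 = 3654.

3654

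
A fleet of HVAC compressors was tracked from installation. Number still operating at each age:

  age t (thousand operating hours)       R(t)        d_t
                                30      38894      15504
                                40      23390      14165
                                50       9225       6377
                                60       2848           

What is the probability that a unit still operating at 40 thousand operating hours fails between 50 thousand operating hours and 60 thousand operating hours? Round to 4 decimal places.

0.2726

This is the probability of reaching 50 but not 60, conditional on being operational at 40: (R(50) − R(60)) / R(40).
= (9225 − 2848) / 23390 = 6377 / 23390 = 0.272638.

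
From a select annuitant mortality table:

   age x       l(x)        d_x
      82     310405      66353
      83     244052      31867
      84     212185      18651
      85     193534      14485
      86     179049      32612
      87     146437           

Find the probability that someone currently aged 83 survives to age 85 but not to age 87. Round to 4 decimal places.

This is the probability of reaching 85 but not 87, conditional on being alive at 83: (l(85) − l(87)) / l(83).
= (193534 − 146437) / 244052 = 47097 / 244052 = 0.192979.

0.1930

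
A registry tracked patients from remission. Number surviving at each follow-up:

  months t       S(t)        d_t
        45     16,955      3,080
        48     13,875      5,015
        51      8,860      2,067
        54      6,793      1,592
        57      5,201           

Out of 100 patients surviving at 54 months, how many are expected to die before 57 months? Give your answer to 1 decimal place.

The relevant probability is 1 − 5,201/6,793 = 0.234359.
Expected number = 100 × 0.234359 = 23.4.

23.4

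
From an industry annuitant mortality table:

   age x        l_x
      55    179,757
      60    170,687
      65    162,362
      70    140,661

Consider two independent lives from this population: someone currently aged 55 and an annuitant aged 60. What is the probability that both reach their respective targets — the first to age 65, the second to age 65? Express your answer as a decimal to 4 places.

0.8592

p₁ = l_65/l_55 = 162,362/179,757 = 0.903230; p₂ = l_65/l_60 = 162,362/170,687 = 0.951227.
P(both) = p₁ × p₂ = 0.903230 × 0.951227 = 0.859177.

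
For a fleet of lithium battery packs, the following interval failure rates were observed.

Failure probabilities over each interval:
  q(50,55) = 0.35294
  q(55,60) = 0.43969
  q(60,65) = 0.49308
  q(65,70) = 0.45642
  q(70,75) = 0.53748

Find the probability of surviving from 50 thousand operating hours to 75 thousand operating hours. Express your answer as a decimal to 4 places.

Chaining the interval survival probabilities: (1 − 0.35294) × (1 − 0.43969) × (1 − 0.49308) × (1 − 0.45642) × (1 − 0.53748).
= 0.64706 × 0.56031 × 0.50692 × 0.54358 × 0.46252 = 0.046207.

0.0462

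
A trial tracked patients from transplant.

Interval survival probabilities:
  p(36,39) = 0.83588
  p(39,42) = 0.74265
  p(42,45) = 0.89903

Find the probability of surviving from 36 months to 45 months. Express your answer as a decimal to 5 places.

Survival from 36 to 45 is the product of surviving each interval: 0.83588 × 0.74265 × 0.89903.
= 0.558088.

0.55809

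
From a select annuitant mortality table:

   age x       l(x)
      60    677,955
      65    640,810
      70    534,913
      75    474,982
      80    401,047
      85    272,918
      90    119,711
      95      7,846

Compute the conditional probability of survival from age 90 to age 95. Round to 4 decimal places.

0.0655

The conditional survival probability is l(95)/l(90) = 7,846/119,711 = 0.065541.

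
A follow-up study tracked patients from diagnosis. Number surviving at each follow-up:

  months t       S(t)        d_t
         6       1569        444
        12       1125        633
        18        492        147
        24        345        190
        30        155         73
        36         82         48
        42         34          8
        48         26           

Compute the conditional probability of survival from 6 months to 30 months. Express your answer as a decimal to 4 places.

0.0988

The conditional survival probability is S(30)/S(6) = 155/1569 = 0.098789.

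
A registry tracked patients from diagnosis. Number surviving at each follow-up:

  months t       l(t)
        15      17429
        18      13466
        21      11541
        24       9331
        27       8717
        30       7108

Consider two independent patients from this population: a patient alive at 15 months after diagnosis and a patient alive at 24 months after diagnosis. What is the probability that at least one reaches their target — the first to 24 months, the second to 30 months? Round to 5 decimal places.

0.88931

p₁ = l(24)/l(15) = 9331/17429 = 0.535372; p₂ = l(30)/l(24) = 7108/9331 = 0.761762.
P(at least one) = 1 − (1−p₁)(1−p₂) = 1 − 0.464628 × 0.238238 = 0.889308.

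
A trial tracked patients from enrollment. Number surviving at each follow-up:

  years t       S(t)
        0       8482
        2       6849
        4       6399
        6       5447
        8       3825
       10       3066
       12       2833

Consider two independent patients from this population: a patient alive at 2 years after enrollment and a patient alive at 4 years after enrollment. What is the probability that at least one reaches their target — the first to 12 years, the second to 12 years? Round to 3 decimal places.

p₁ = S(12)/S(2) = 2833/6849 = 0.413637; p₂ = S(12)/S(4) = 2833/6399 = 0.442725.
P(at least one) = 1 − (1−p₁)(1−p₂) = 1 − 0.586363 × 0.557275 = 0.673235.

0.673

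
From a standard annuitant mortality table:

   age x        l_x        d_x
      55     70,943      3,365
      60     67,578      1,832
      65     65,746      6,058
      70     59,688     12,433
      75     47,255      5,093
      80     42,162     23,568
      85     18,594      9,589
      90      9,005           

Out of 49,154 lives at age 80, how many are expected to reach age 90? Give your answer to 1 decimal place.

10498.4

The relevant probability is 9,005/42,162 = 0.213581.
Expected number = 49,154 × 0.213581 = 10498.4.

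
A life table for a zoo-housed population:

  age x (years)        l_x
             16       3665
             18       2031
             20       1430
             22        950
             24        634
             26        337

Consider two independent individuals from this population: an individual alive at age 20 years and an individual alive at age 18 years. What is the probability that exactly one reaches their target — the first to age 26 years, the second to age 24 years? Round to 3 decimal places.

p₁ = l_26/l_20 = 337/1430 = 0.235664; p₂ = l_24/l_18 = 634/2031 = 0.312161.
P(exactly one) = p₁(1−p₂) + (1−p₁)p₂ = 0.162099 + 0.238596 = 0.400695.

0.401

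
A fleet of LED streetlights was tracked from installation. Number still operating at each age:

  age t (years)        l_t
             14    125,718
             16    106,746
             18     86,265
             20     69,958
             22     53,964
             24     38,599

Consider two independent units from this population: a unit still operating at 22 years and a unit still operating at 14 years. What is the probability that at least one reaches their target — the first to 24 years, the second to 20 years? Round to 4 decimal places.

0.8737

p₁ = l_24/l_22 = 38,599/53,964 = 0.715273; p₂ = l_20/l_14 = 69,958/125,718 = 0.556468.
P(at least one) = 1 − (1−p₁)(1−p₂) = 1 − 0.284727 × 0.443532 = 0.873714.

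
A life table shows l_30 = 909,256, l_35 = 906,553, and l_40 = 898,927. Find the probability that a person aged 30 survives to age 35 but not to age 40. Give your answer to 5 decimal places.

0.00839

We want 5|5q30 = (l_35 − l_40)/l_30.
This is the probability of reaching 35 but not 40, conditional on being alive at 30: (l_35 − l_40) / l_30.
= (906,553 − 898,927) / 909,256 = 7,626 / 909,256 = 0.008387.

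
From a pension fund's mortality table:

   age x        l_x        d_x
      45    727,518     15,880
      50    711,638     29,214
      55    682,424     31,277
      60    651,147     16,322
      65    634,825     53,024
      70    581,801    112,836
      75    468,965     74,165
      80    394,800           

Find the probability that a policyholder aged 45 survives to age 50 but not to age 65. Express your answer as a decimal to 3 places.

0.106

We want 5|15q45 = (l_50 − l_65)/l_45.
This is the probability of reaching 50 but not 65, conditional on being alive at 45: (l_50 − l_65) / l_45.
= (711,638 − 634,825) / 727,518 = 76,813 / 727,518 = 0.105582.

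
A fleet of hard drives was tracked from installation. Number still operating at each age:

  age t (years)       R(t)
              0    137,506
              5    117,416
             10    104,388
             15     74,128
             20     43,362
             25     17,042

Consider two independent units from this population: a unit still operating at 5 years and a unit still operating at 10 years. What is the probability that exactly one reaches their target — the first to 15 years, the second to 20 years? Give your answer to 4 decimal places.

p₁ = R(15)/R(5) = 74,128/117,416 = 0.631328; p₂ = R(20)/R(10) = 43,362/104,388 = 0.415393.
P(exactly one) = p₁(1−p₂) + (1−p₁)p₂ = 0.369079 + 0.153144 = 0.522223.

0.5222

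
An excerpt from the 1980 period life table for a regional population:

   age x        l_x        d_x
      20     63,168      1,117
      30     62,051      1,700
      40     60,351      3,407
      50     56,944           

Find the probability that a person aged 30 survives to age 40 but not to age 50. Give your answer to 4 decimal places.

0.0549

This is the probability of reaching 40 but not 50, conditional on being alive at 30: (l_40 − l_50) / l_30.
= (60,351 − 56,944) / 62,051 = 3,407 / 62,051 = 0.054906.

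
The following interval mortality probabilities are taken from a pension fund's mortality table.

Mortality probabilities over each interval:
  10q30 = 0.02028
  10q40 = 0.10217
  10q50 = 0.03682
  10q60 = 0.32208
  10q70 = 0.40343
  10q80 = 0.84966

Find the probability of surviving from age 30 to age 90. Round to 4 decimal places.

0.0515

Survival from 30 to 90 is the product of surviving each interval: (1 − 0.02028) × (1 − 0.10217) × (1 − 0.03682) × (1 − 0.32208) × (1 − 0.40343) × (1 − 0.84966).
= 0.97972 × 0.89783 × 0.96318 × 0.67792 × 0.59657 × 0.15034 = 0.051513.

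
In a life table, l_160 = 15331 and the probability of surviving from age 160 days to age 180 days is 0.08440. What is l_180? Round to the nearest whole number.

1294

l_180 = l_160 × p = 15331 × 0.08440 = 1294.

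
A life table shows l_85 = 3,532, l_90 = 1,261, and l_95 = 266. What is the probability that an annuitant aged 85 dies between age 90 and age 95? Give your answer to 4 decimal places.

0.2817

We want 5|5q85 = (l_90 − l_95)/l_85.
This is the probability of reaching 90 but not 95, conditional on being alive at 85: (l_90 − l_95) / l_85.
= (1,261 − 266) / 3,532 = 995 / 3,532 = 0.281710.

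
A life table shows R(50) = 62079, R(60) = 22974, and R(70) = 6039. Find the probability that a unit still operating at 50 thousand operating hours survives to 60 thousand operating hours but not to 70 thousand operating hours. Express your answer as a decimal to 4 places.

0.2728

This is the probability of reaching 60 but not 70, conditional on being operational at 50: (R(60) − R(70)) / R(50).
= (22974 − 6039) / 62079 = 16935 / 62079 = 0.272798.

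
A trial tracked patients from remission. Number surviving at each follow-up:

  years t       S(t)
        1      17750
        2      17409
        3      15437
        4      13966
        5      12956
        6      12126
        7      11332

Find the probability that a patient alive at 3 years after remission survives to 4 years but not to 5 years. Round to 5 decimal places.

This is the probability of reaching 4 but not 5, conditional on being alive at 3: (S(4) − S(5)) / S(3).
= (13966 − 12956) / 15437 = 1010 / 15437 = 0.065427.

0.06543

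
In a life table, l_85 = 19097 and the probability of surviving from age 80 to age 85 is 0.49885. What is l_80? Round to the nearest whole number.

38282

l_80 = l_85 / p = 19097 / 0.49885 = 38282.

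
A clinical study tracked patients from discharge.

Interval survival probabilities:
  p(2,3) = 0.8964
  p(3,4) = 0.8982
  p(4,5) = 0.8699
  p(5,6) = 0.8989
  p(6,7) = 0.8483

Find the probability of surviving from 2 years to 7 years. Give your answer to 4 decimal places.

0.5341

P(survive 2→7) = 0.8964 × 0.8982 × 0.8699 × 0.8989 × 0.8483.
= 0.534078.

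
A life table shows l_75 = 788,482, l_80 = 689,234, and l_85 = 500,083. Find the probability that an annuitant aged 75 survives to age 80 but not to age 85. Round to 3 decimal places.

We want 5|5q75 = (l_80 − l_85)/l_75.
This is the probability of reaching 80 but not 85, conditional on being alive at 75: (l_80 − l_85) / l_75.
= (689,234 − 500,083) / 788,482 = 189,151 / 788,482 = 0.239893.

0.240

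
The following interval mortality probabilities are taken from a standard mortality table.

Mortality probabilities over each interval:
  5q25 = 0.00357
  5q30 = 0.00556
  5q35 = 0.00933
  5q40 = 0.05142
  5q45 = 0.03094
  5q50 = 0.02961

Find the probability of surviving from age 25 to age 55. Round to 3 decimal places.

0.876

30p25 = (1 − 0.00357) × (1 − 0.00556) × (1 − 0.00933) × (1 − 0.05142) × (1 − 0.03094) × (1 − 0.02961).
= 0.99643 × 0.99444 × 0.99067 × 0.94858 × 0.96906 × 0.97039 = 0.875639.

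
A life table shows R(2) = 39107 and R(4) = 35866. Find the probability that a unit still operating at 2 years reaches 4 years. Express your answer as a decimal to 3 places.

The conditional survival probability is R(4)/R(2) = 35866/39107 = 0.917125.

0.917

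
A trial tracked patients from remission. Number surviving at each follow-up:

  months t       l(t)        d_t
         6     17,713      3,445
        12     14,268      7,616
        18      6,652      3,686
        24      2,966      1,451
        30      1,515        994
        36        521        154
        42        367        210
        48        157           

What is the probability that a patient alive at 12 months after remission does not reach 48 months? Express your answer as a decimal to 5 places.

P(die before 48 | alive at 12) = 1 − l(48)/l(12) = 1 − 157/14,268 = (14,111)/14,268 = 0.988996.

0.98900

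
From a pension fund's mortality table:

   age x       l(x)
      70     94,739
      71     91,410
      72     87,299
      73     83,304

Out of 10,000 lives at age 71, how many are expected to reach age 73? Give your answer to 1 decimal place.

The relevant probability is 83,304/91,410 = 0.911323.
Expected number = 10,000 × 0.911323 = 9113.2.

9113.2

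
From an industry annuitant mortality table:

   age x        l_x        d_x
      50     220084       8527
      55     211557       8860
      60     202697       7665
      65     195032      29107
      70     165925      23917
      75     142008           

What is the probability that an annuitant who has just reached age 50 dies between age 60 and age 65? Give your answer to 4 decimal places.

0.0348

We want 10|5q50 = (l_60 − l_65)/l_50.
This is the probability of reaching 60 but not 65, conditional on being alive at 50: (l_60 − l_65) / l_50.
= (202697 − 195032) / 220084 = 7665 / 220084 = 0.034828.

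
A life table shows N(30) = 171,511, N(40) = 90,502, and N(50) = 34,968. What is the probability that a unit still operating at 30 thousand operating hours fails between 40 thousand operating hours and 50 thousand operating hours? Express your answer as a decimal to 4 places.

0.3238

This is the probability of reaching 40 but not 50, conditional on being operational at 30: (N(40) − N(50)) / N(30).
= (90,502 − 34,968) / 171,511 = 55,534 / 171,511 = 0.323793.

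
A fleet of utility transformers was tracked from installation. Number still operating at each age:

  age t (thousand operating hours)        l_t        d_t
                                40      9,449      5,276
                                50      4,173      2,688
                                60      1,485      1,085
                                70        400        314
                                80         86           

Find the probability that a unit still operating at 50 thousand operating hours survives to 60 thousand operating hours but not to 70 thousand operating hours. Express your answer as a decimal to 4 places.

This is the probability of reaching 60 but not 70, conditional on being operational at 50: (l_60 − l_70) / l_50.
= (1,485 − 400) / 4,173 = 1,085 / 4,173 = 0.260005.

0.2600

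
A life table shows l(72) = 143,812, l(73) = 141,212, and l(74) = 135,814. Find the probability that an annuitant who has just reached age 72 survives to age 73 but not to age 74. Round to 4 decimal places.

0.0375

This is the probability of reaching 73 but not 74, conditional on being alive at 72: (l(73) − l(74)) / l(72).
= (141,212 − 135,814) / 143,812 = 5,398 / 143,812 = 0.037535.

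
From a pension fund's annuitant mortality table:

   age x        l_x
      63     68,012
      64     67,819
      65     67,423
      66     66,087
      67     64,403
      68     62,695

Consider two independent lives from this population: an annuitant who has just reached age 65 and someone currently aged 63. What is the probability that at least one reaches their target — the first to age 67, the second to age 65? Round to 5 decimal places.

0.99961

p₁ = l_67/l_65 = 64,403/67,423 = 0.955208; p₂ = l_65/l_63 = 67,423/68,012 = 0.991340.
P(at least one) = 1 − (1−p₁)(1−p₂) = 1 − 0.044792 × 0.008660 = 0.999612.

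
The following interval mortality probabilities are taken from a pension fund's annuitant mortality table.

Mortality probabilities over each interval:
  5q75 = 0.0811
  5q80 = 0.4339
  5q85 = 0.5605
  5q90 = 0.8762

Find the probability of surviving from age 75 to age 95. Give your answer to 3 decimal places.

0.028

Survival from 75 to 95 is the product of surviving each interval: (1 − 0.0811) × (1 − 0.4339) × (1 − 0.5605) × (1 − 0.8762).
= 0.9189 × 0.5661 × 0.4395 × 0.1238 = 0.028304.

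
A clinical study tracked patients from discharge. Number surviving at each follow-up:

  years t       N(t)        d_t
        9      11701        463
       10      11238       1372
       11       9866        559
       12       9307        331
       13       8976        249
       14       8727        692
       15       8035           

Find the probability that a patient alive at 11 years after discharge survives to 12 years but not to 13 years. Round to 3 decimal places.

This is the probability of reaching 12 but not 13, conditional on being alive at 11: (N(12) − N(13)) / N(11).
= (9307 − 8976) / 9866 = 331 / 9866 = 0.033550.

0.034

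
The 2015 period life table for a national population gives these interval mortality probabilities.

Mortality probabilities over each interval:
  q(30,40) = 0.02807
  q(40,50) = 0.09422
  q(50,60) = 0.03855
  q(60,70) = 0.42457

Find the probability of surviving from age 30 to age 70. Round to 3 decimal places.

0.487

Chaining the interval survival probabilities: (1 − 0.02807) × (1 − 0.09422) × (1 − 0.03855) × (1 − 0.42457).
= 0.97193 × 0.90578 × 0.96145 × 0.57543 = 0.487054.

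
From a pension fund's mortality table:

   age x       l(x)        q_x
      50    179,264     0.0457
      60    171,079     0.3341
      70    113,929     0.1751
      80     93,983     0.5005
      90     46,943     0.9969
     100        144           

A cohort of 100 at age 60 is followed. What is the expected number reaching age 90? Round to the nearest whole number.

27

The relevant probability is 46,943/171,079 = 0.274394.
Expected number = 100 × 0.274394 = 27.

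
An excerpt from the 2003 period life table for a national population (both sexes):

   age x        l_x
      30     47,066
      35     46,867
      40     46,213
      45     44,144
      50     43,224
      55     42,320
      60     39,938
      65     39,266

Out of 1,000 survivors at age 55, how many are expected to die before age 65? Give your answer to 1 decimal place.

72.2

The relevant probability is 1 − 39,266/42,320 = 0.072164.
Expected number = 1,000 × 0.072164 = 72.2.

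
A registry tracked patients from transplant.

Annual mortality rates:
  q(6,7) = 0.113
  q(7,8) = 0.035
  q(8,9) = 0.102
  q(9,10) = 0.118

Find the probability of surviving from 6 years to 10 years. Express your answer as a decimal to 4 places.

P(survive 6→10) = (1 − 0.113) × (1 − 0.035) × (1 − 0.102) × (1 − 0.118).
= 0.887 × 0.965 × 0.898 × 0.882 = 0.677947.

0.6779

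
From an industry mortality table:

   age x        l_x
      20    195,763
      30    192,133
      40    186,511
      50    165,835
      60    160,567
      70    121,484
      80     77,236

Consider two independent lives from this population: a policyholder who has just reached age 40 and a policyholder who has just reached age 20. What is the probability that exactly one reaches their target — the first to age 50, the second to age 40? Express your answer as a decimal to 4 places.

0.1476

p₁ = l_50/l_40 = 165,835/186,511 = 0.889143; p₂ = l_40/l_20 = 186,511/195,763 = 0.952739.
P(exactly one) = p₁(1−p₂) + (1−p₁)p₂ = 0.042022 + 0.105618 = 0.147640.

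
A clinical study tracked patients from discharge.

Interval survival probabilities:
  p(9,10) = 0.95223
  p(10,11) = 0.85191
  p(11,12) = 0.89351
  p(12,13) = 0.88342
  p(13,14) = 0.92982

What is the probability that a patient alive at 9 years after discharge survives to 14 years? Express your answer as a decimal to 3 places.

P(survive 9→14) = 0.95223 × 0.85191 × 0.89351 × 0.88342 × 0.92982.
= 0.595389.

0.595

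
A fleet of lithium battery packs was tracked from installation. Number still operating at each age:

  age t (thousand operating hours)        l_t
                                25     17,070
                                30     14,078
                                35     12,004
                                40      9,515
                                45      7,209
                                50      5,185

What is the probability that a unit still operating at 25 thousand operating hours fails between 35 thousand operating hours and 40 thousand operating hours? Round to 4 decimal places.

This is the probability of reaching 35 but not 40, conditional on being operational at 25: (l_35 − l_40) / l_25.
= (12,004 − 9,515) / 17,070 = 2,489 / 17,070 = 0.145811.

0.1458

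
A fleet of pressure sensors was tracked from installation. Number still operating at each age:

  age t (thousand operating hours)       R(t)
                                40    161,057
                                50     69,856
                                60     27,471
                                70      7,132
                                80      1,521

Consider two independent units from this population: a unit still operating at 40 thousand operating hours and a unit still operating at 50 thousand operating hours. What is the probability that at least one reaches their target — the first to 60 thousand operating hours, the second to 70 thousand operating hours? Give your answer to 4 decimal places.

0.2552

p₁ = R(60)/R(40) = 27,471/161,057 = 0.170567; p₂ = R(70)/R(50) = 7,132/69,856 = 0.102096.
P(at least one) = 1 − (1−p₁)(1−p₂) = 1 − 0.829433 × 0.897904 = 0.255249.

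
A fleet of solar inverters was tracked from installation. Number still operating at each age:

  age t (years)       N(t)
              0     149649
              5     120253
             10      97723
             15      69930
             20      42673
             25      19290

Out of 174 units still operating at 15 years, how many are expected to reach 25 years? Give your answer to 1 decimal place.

48.0

The relevant probability is 19290/69930 = 0.275847.
Expected number = 174 × 0.275847 = 48.0.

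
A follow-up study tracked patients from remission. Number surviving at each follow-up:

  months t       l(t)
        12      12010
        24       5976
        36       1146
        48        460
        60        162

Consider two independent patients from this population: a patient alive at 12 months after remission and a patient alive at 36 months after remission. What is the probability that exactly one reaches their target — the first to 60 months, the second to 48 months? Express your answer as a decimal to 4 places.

p₁ = l(60)/l(12) = 162/12010 = 0.013489; p₂ = l(48)/l(36) = 460/1146 = 0.401396.
P(exactly one) = p₁(1−p₂) + (1−p₁)p₂ = 0.008075 + 0.395982 = 0.404056.

0.4041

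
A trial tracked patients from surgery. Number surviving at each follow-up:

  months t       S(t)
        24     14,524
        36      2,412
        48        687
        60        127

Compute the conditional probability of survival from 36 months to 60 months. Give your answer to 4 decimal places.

0.0527

The conditional survival probability is S(60)/S(36) = 127/2,412 = 0.052653.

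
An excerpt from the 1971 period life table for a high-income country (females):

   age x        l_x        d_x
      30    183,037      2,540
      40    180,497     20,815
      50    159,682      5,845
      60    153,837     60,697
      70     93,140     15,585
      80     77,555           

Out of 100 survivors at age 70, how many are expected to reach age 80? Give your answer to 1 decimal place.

83.3

The relevant probability is 77,555/93,140 = 0.832671.
Expected number = 100 × 0.832671 = 83.3.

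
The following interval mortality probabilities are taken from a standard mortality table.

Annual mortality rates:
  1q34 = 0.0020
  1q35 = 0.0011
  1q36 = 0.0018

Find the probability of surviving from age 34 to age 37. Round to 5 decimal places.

0.99511

Chaining the interval survival probabilities: (1 − 0.0020) × (1 − 0.0011) × (1 − 0.0018).
= 0.9980 × 0.9989 × 0.9982 = 0.995108.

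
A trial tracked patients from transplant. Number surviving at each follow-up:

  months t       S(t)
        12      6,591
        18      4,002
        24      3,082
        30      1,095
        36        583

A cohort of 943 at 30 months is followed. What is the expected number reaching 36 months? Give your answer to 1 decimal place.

502.1

The relevant probability is 583/1,095 = 0.532420.
Expected number = 943 × 0.532420 = 502.1.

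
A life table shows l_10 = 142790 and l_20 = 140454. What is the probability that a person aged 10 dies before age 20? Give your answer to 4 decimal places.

P(die before 20 | alive at 10) = 1 − l_20/l_10 = 1 − 140454/142790 = (2336)/142790 = 0.016360.

0.0164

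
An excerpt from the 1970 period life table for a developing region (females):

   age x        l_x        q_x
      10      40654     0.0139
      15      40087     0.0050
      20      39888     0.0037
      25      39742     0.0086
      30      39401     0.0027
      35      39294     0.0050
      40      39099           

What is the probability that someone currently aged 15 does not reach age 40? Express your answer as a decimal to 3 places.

P(die before 40 | alive at 15) = 1 − l_40/l_15 = 1 − 39099/40087 = (988)/40087 = 0.024646.

0.025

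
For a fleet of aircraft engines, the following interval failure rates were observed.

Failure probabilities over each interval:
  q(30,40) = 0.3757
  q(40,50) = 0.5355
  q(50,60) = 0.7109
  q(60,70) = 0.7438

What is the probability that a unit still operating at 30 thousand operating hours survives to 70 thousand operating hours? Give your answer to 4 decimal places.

P(survive 30→70) = (1 − 0.3757) × (1 − 0.5355) × (1 − 0.7109) × (1 − 0.7438).
= 0.6243 × 0.4645 × 0.2891 × 0.2562 = 0.021479.

0.0215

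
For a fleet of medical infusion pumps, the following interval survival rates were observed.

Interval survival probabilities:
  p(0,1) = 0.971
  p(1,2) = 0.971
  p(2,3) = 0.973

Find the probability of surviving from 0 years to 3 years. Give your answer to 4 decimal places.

Chaining the interval survival probabilities: 0.971 × 0.971 × 0.973.
= 0.917384.

0.9174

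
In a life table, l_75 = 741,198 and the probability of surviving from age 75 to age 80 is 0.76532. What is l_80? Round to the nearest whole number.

567254

l_80 = l_75 × p = 741,198 × 0.76532 = 567254.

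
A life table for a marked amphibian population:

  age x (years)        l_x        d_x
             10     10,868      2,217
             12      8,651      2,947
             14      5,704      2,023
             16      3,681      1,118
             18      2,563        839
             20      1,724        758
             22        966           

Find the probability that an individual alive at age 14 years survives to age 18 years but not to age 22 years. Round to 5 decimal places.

This is the probability of reaching 18 but not 22, conditional on being alive at 14: (l_18 − l_22) / l_14.
= (2,563 − 966) / 5,704 = 1,597 / 5,704 = 0.279979.

0.27998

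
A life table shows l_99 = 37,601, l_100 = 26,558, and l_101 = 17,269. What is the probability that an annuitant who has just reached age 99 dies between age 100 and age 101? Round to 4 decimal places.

We want 1|1q99 = (l_100 − l_101)/l_99.
This is the probability of reaching 100 but not 101, conditional on being alive at 99: (l_100 − l_101) / l_99.
= (26,558 − 17,269) / 37,601 = 9,289 / 37,601 = 0.247041.

0.2470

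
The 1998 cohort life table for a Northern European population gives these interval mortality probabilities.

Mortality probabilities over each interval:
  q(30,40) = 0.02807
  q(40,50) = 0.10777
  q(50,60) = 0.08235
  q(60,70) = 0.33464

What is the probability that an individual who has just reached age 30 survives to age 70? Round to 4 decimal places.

Survival from 30 to 70 is the product of surviving each interval: (1 − 0.02807) × (1 − 0.10777) × (1 − 0.08235) × (1 − 0.33464).
= 0.97193 × 0.89223 × 0.91765 × 0.66536 = 0.529475.

0.5295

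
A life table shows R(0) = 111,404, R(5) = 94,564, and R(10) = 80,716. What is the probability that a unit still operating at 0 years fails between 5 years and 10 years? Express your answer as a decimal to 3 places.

This is the probability of reaching 5 but not 10, conditional on being operational at 0: (R(5) − R(10)) / R(0).
= (94,564 − 80,716) / 111,404 = 13,848 / 111,404 = 0.124304.

0.124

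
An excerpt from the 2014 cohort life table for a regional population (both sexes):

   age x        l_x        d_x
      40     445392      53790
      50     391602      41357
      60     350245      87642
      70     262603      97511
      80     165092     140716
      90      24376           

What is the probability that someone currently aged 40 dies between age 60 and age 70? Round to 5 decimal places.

We want 20|10q40 = (l_60 − l_70)/l_40.
This is the probability of reaching 60 but not 70, conditional on being alive at 40: (l_60 − l_70) / l_40.
= (350245 − 262603) / 445392 = 87642 / 445392 = 0.196775.

0.19677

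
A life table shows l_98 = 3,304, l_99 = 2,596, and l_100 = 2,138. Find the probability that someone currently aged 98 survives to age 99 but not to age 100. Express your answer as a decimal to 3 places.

0.139

This is the probability of reaching 99 but not 100, conditional on being alive at 98: (l_99 − l_100) / l_98.
= (2,596 − 2,138) / 3,304 = 458 / 3,304 = 0.138620.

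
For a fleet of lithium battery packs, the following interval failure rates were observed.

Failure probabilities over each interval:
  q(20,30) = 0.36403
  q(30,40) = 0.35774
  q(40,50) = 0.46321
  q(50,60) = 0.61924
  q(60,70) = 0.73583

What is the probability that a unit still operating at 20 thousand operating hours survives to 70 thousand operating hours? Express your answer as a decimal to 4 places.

P(survive 20→70) = (1 − 0.36403) × (1 − 0.35774) × (1 − 0.46321) × (1 − 0.61924) × (1 − 0.73583).
= 0.63597 × 0.64226 × 0.53679 × 0.38076 × 0.26417 = 0.022054.

0.0221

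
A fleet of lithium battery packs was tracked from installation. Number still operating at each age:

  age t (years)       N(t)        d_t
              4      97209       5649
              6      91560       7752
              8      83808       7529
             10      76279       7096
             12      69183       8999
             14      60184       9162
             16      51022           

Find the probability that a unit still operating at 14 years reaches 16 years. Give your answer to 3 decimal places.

0.848

The conditional survival probability is N(16)/N(14) = 51022/60184 = 0.847767.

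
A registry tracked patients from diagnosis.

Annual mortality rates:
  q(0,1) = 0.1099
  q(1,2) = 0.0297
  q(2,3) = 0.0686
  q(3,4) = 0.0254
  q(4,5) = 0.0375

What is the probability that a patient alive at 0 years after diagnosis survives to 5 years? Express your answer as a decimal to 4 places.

0.7546

Chaining the interval survival probabilities: (1 − 0.1099) × (1 − 0.0297) × (1 − 0.0686) × (1 − 0.0254) × (1 − 0.0375).
= 0.8901 × 0.9703 × 0.9314 × 0.9746 × 0.9625 = 0.754585.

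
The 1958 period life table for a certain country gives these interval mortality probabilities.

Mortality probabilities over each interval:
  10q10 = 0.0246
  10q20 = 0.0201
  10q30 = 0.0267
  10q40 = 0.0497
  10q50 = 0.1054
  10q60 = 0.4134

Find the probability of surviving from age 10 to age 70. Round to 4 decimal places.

0.4639

The overall survival probability is (1 − 0.0246) × (1 − 0.0201) × (1 − 0.0267) × (1 − 0.0497) × (1 − 0.1054) × (1 − 0.4134).
= 0.9754 × 0.9799 × 0.9733 × 0.9503 × 0.8946 × 0.5866 = 0.463920.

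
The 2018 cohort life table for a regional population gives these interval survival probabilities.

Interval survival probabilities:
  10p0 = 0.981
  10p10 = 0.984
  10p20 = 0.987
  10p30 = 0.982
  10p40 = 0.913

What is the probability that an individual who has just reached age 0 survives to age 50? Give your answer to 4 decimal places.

50p0 = 0.981 × 0.984 × 0.987 × 0.982 × 0.913.
= 0.854208.

0.8542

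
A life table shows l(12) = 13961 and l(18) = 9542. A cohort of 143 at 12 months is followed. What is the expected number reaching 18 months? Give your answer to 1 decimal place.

97.7

The relevant probability is 9542/13961 = 0.683475.
Expected number = 143 × 0.683475 = 97.7.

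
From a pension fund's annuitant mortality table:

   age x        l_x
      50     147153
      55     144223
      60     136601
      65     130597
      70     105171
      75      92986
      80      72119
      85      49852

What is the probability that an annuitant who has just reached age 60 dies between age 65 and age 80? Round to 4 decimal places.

0.4281

We want 5|15q60 = (l_65 − l_80)/l_60.
This is the probability of reaching 65 but not 80, conditional on being alive at 60: (l_65 − l_80) / l_60.
= (130597 − 72119) / 136601 = 58478 / 136601 = 0.428093.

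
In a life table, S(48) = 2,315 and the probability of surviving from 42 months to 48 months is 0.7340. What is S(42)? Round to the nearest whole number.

S(42) = S(48) / p = 2,315 / 0.7340 = 3154.

3154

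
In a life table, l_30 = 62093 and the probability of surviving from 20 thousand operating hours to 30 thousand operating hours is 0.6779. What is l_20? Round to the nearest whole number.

l_20 = l_30 / p = 62093 / 0.6779 = 91596.

91596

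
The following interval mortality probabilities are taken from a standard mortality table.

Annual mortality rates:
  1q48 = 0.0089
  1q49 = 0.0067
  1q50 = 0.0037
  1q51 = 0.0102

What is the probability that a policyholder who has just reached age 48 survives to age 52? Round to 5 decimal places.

Chaining the interval survival probabilities: (1 − 0.0089) × (1 − 0.0067) × (1 − 0.0037) × (1 − 0.0102).
= 0.9911 × 0.9933 × 0.9963 × 0.9898 = 0.970813.

0.97081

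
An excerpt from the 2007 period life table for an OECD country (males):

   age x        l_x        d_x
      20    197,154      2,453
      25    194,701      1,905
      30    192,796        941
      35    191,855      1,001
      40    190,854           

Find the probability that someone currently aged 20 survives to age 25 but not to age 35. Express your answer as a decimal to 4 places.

This is the probability of reaching 25 but not 35, conditional on being alive at 20: (l_25 − l_35) / l_20.
= (194,701 − 191,855) / 197,154 = 2,846 / 197,154 = 0.014435.

0.0144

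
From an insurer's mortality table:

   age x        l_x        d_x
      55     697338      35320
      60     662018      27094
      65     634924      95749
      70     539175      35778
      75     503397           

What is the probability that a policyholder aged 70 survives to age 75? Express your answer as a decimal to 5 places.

0.93364

We want 5p70 = l_75/l_70.
The conditional survival probability is l_75/l_70 = 503397/539175 = 0.933643.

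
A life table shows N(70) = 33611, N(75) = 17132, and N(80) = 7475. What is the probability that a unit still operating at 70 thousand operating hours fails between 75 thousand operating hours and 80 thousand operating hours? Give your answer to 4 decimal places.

This is the probability of reaching 75 but not 80, conditional on being operational at 70: (N(75) − N(80)) / N(70).
= (17132 − 7475) / 33611 = 9657 / 33611 = 0.287317.

0.2873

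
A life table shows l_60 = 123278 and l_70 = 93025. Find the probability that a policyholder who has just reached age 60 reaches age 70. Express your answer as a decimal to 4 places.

0.7546

The conditional survival probability is l_70/l_60 = 93025/123278 = 0.754595.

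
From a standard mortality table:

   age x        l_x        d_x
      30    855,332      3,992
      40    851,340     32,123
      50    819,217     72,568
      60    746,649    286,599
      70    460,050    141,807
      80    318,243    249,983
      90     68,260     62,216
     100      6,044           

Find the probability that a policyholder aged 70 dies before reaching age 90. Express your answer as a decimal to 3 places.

0.852

P(die before 90 | alive at 70) = 1 − l_90/l_70 = 1 − 68,260/460,050 = (391,790)/460,050 = 0.851625.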